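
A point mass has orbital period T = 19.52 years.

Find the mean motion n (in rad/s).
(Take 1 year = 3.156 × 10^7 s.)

Convert to SI: T = 19.52 years = 6.16051e+08 s.
n = 2π / T.
n = 2π / 6.16051e+08 s ≈ 1.02e-08 rad/s.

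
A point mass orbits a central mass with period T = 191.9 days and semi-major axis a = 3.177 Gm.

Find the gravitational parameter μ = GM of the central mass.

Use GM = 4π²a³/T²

Convert to SI: T = 191.9 days = 1.65802e+07 s; a = 3.177 Gm = 3.177e+09 m.
GM = 4π² · a³ / T².
GM = 4π² · (3.177e+09)³ / (1.65802e+07)² m³/s² ≈ 4.605e+15 m³/s² = 4.605 × 10^15 m³/s².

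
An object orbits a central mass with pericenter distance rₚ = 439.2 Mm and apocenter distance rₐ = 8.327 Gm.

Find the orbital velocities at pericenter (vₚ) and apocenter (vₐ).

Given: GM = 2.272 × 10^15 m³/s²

Convert to SI: rₚ = 439.2 Mm = 4.392e+08 m; rₐ = 8.327 Gm = 8.327e+09 m.
Use the vis-viva equation v² = GM(2/r − 1/a) with a = (rₚ + rₐ)/2 = (4.392e+08 + 8.327e+09)/2 = 4.3831e+09 m.
vₚ = √(GM · (2/rₚ − 1/a)) = √(2.272e+15 · (2/4.392e+08 − 1/4.3831e+09)) m/s ≈ 3135 m/s = 3.135 km/s.
vₐ = √(GM · (2/rₐ − 1/a)) = √(2.272e+15 · (2/8.327e+09 − 1/4.3831e+09)) m/s ≈ 165.3 m/s = 165.3 m/s.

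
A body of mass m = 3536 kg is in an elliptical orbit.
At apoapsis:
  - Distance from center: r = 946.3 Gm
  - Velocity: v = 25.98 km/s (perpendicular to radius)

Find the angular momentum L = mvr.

Convert to SI: r = 946.3 Gm = 9.463e+11 m; v = 25.98 km/s = 25980 m/s.
Since v is perpendicular to r, L = m · v · r.
L = 3536 · 25980 · 9.463e+11 kg·m²/s ≈ 8.693e+19 kg·m²/s.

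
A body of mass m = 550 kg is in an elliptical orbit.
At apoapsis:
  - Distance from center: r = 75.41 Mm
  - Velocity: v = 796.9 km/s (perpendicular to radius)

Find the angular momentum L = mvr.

Convert to SI: r = 75.41 Mm = 7.541e+07 m; v = 796.9 km/s = 796900 m/s.
Since v is perpendicular to r, L = m · v · r.
L = 550 · 796900 · 7.541e+07 kg·m²/s ≈ 3.305e+16 kg·m²/s.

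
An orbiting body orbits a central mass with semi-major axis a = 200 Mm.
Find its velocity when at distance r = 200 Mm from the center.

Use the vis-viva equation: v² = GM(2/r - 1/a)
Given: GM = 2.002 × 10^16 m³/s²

Convert to SI: a = 200 Mm = 2e+08 m; r = 200 Mm = 2e+08 m.
Vis-viva: v = √(GM · (2/r − 1/a)).
2/r − 1/a = 2/2e+08 − 1/2e+08 = 5e-09 m⁻¹.
v = √(2.002e+16 · 5e-09) m/s ≈ 1e+04 m/s = 10 km/s.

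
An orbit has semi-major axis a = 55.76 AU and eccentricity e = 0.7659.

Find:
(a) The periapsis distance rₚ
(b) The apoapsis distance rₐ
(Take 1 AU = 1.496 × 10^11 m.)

Convert to SI: a = 55.76 AU = 8.3417e+12 m.
(a) rₚ = a(1 − e) = 8.3417e+12 · (1 − 0.7659) = 8.3417e+12 · 0.2341 ≈ 1.953e+12 m = 13.05 AU.
(b) rₐ = a(1 + e) = 8.3417e+12 · (1 + 0.7659) = 8.3417e+12 · 1.7659 ≈ 1.473e+13 m = 98.47 AU.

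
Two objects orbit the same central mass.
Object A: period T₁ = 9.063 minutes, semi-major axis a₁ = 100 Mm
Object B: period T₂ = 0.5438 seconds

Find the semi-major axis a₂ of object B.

Convert to SI: T₁ = 9.063 minutes = 543.78 s; a₁ = 100 Mm = 1e+08 m.
Kepler's third law: (T₁/T₂)² = (a₁/a₂)³ ⇒ a₂ = a₁ · (T₂/T₁)^(2/3).
T₂/T₁ = 0.5438 / 543.78 = 0.00100004.
a₂ = 1e+08 · (0.00100004)^(2/3) m ≈ 1e+06 m = 1 Mm.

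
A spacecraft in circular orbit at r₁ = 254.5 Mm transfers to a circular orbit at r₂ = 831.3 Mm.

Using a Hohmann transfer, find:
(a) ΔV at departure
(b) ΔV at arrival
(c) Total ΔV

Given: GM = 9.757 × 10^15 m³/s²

Convert to SI: r₁ = 254.5 Mm = 2.545e+08 m; r₂ = 831.3 Mm = 8.313e+08 m.
Transfer semi-major axis: a_t = (r₁ + r₂)/2 = (2.545e+08 + 8.313e+08)/2 = 5.429e+08 m.
Circular speeds: v₁ = √(GM/r₁) = 6191.76 m/s, v₂ = √(GM/r₂) = 3425.94 m/s.
Transfer speeds (vis-viva v² = GM(2/r − 1/a_t)): v₁ᵗ = 7661.84 m/s, v₂ᵗ = 2345.65 m/s.
(a) ΔV₁ = |v₁ᵗ − v₁| ≈ 1470 m/s = 1.47 km/s.
(b) ΔV₂ = |v₂ − v₂ᵗ| ≈ 1080 m/s = 1.08 km/s.
(c) ΔV_total = ΔV₁ + ΔV₂ ≈ 2550 m/s = 2.55 km/s.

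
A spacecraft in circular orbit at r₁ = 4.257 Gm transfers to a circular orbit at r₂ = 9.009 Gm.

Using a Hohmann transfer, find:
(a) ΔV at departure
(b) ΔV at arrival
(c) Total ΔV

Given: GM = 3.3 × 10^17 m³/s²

Convert to SI: r₁ = 4.257 Gm = 4.257e+09 m; r₂ = 9.009 Gm = 9.009e+09 m.
Transfer semi-major axis: a_t = (r₁ + r₂)/2 = (4.257e+09 + 9.009e+09)/2 = 6.633e+09 m.
Circular speeds: v₁ = √(GM/r₁) = 8804.51 m/s, v₂ = √(GM/r₂) = 6052.28 m/s.
Transfer speeds (vis-viva v² = GM(2/r − 1/a_t)): v₁ᵗ = 10261 m/s, v₂ᵗ = 4848.59 m/s.
(a) ΔV₁ = |v₁ᵗ − v₁| ≈ 1456 m/s = 1.456 km/s.
(b) ΔV₂ = |v₂ − v₂ᵗ| ≈ 1204 m/s = 1.204 km/s.
(c) ΔV_total = ΔV₁ + ΔV₂ ≈ 2660 m/s = 2.66 km/s.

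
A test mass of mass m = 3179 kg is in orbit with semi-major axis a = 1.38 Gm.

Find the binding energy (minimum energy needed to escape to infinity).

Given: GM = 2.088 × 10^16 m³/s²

Convert to SI: a = 1.38 Gm = 1.38e+09 m.
Total orbital energy is E = −GMm/(2a); binding energy is E_bind = −E = GMm/(2a).
E_bind = 2.088e+16 · 3179 / (2 · 1.38e+09) J ≈ 2.405e+10 J = 24.05 GJ.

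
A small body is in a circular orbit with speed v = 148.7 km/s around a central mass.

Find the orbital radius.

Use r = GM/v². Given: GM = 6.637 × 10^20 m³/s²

Convert to SI: v = 148.7 km/s = 148700 m/s.
For a circular orbit, v² = GM / r, so r = GM / v².
r = 6.637e+20 / (148700)² m ≈ 3.002e+10 m = 30.02 Gm.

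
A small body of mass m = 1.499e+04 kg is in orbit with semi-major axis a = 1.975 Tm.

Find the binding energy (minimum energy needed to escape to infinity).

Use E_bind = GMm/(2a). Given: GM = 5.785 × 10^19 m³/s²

Convert to SI: a = 1.975 Tm = 1.975e+12 m.
Total orbital energy is E = −GMm/(2a); binding energy is E_bind = −E = GMm/(2a).
E_bind = 5.785e+19 · 1.499e+04 / (2 · 1.975e+12) J ≈ 2.195e+11 J = 219.5 GJ.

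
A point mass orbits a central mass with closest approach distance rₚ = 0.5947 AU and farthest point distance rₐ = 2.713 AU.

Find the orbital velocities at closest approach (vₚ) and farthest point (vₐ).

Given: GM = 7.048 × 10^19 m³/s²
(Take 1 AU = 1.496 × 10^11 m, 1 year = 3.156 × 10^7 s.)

Convert to SI: rₚ = 0.5947 AU = 8.89671e+10 m; rₐ = 2.713 AU = 4.05865e+11 m.
Use the vis-viva equation v² = GM(2/r − 1/a) with a = (rₚ + rₐ)/2 = (8.89671e+10 + 4.05865e+11)/2 = 2.47416e+11 m.
vₚ = √(GM · (2/rₚ − 1/a)) = √(7.048e+19 · (2/8.89671e+10 − 1/2.47416e+11)) m/s ≈ 3.605e+04 m/s = 7.605 AU/year.
vₐ = √(GM · (2/rₐ − 1/a)) = √(7.048e+19 · (2/4.05865e+11 − 1/2.47416e+11)) m/s ≈ 7902 m/s = 1.667 AU/year.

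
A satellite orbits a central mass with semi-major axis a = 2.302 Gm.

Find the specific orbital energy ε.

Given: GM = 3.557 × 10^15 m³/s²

Convert to SI: a = 2.302 Gm = 2.302e+09 m.
ε = −GM / (2a).
ε = −3.557e+15 / (2 · 2.302e+09) J/kg ≈ -7.726e+05 J/kg = -772.6 kJ/kg.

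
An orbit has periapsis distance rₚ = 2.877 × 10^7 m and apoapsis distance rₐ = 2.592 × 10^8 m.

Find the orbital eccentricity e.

e = (rₐ − rₚ) / (rₐ + rₚ).
e = (2.592e+08 − 2.877e+07) / (2.592e+08 + 2.877e+07) = 2.3043e+08 / 2.8797e+08 ≈ 0.8002.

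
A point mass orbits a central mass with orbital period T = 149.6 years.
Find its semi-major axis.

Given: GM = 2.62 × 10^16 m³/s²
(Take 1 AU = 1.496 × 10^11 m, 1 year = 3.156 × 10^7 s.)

Convert to SI: T = 149.6 years = 4.72138e+09 s.
Invert Kepler's third law: a = (GM · T² / (4π²))^(1/3).
Substituting T = 4.72138e+09 s and GM = 2.62e+16 m³/s²:
a = (2.62e+16 · (4.72138e+09)² / (4π²))^(1/3) m
a ≈ 2.455e+11 m = 1.641 AU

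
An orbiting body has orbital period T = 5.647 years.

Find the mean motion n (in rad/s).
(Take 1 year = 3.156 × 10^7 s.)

Convert to SI: T = 5.647 years = 1.78219e+08 s.
n = 2π / T.
n = 2π / 1.78219e+08 s ≈ 3.526e-08 rad/s.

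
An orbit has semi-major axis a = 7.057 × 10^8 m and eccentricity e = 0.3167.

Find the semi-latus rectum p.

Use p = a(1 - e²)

p = a (1 − e²).
p = 7.057e+08 · (1 − (0.3167)²) = 7.057e+08 · 0.899701 ≈ 6.349e+08 m = 6.349 × 10^8 m.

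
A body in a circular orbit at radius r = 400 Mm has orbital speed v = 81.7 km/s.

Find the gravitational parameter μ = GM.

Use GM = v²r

Convert to SI: r = 400 Mm = 4e+08 m; v = 81.7 km/s = 81700 m/s.
For a circular orbit v² = GM/r, so GM = v² · r.
GM = (81700)² · 4e+08 m³/s² ≈ 2.67e+18 m³/s² = 2.67 × 10^18 m³/s².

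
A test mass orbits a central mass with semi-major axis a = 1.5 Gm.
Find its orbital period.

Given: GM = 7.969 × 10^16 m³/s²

Convert to SI: a = 1.5 Gm = 1.5e+09 m.
Kepler's third law: T = 2π √(a³ / GM).
Substituting a = 1.5e+09 m and GM = 7.969e+16 m³/s²:
T = 2π √((1.5e+09)³ / 7.969e+16) s
T ≈ 1.293e+06 s = 14.97 days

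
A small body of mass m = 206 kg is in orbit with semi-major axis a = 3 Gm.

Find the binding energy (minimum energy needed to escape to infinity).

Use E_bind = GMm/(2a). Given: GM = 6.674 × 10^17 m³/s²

Convert to SI: a = 3 Gm = 3e+09 m.
Total orbital energy is E = −GMm/(2a); binding energy is E_bind = −E = GMm/(2a).
E_bind = 6.674e+17 · 206 / (2 · 3e+09) J ≈ 2.291e+10 J = 22.91 GJ.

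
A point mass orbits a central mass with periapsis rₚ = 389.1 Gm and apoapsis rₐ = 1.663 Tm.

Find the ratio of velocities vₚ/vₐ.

Convert to SI: rₚ = 389.1 Gm = 3.891e+11 m; rₐ = 1.663 Tm = 1.663e+12 m.
Conservation of angular momentum gives rₚvₚ = rₐvₐ, so vₚ/vₐ = rₐ/rₚ.
vₚ/vₐ = 1.663e+12 / 3.891e+11 ≈ 4.274.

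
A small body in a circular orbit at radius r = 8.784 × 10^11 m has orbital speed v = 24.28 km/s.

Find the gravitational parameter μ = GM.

Convert to SI: v = 24.28 km/s = 24280 m/s.
For a circular orbit v² = GM/r, so GM = v² · r.
GM = (24280)² · 8.784e+11 m³/s² ≈ 5.178e+20 m³/s² = 5.178 × 10^20 m³/s².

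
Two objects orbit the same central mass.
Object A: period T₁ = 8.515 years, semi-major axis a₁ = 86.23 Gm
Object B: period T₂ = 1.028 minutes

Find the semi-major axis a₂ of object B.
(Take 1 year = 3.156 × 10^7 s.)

Convert to SI: T₁ = 8.515 years = 2.68733e+08 s; a₁ = 86.23 Gm = 8.623e+10 m; T₂ = 1.028 minutes = 61.68 s.
Kepler's third law: (T₁/T₂)² = (a₁/a₂)³ ⇒ a₂ = a₁ · (T₂/T₁)^(2/3).
T₂/T₁ = 61.68 / 2.68733e+08 = 2.29521e-07.
a₂ = 8.623e+10 · (2.29521e-07)^(2/3) m ≈ 3.233e+06 m = 3.233 Mm.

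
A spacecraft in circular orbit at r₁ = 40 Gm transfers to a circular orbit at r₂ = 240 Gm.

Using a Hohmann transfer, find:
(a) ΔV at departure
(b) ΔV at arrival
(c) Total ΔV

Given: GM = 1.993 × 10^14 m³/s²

Convert to SI: r₁ = 40 Gm = 4e+10 m; r₂ = 240 Gm = 2.4e+11 m.
Transfer semi-major axis: a_t = (r₁ + r₂)/2 = (4e+10 + 2.4e+11)/2 = 1.4e+11 m.
Circular speeds: v₁ = √(GM/r₁) = 70.5868 m/s, v₂ = √(GM/r₂) = 28.817 m/s.
Transfer speeds (vis-viva v² = GM(2/r − 1/a_t)): v₁ᵗ = 92.4198 m/s, v₂ᵗ = 15.4033 m/s.
(a) ΔV₁ = |v₁ᵗ − v₁| ≈ 21.83 m/s = 21.83 m/s.
(b) ΔV₂ = |v₂ − v₂ᵗ| ≈ 13.41 m/s = 13.41 m/s.
(c) ΔV_total = ΔV₁ + ΔV₂ ≈ 35.25 m/s = 35.25 m/s.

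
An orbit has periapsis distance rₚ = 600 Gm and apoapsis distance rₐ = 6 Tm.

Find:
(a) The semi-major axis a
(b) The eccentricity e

Convert to SI: rₚ = 600 Gm = 6e+11 m; rₐ = 6 Tm = 6e+12 m.
(a) a = (rₚ + rₐ) / 2 = (6e+11 + 6e+12) / 2 ≈ 3.3e+12 m = 3.3 Tm.
(b) e = (rₐ − rₚ) / (rₐ + rₚ) = (6e+12 − 6e+11) / (6e+12 + 6e+11) ≈ 0.8182.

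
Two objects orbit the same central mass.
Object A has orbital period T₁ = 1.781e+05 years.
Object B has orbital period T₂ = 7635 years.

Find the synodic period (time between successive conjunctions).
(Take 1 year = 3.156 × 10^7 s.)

Convert to SI: T₁ = 1.781e+05 years = 5.62084e+12 s; T₂ = 7635 years = 2.40961e+11 s.
T_syn = |T₁ · T₂ / (T₁ − T₂)|.
T_syn = |5.62084e+12 · 2.40961e+11 / (5.62084e+12 − 2.40961e+11)| s ≈ 2.518e+11 s = 7977 years.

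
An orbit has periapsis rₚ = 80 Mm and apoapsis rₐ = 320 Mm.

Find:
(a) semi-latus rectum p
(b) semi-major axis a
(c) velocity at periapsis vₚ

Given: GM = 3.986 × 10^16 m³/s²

Convert to SI: rₚ = 80 Mm = 8e+07 m; rₐ = 320 Mm = 3.2e+08 m.
(a) From a = (rₚ + rₐ)/2 = 2e+08 m and e = (rₐ − rₚ)/(rₐ + rₚ) = 0.6, p = a(1 − e²) = 2e+08 · (1 − (0.6)²) ≈ 1.28e+08 m
(b) a = (rₚ + rₐ)/2 = (8e+07 + 3.2e+08)/2 ≈ 2e+08 m
(c) With a = (rₚ + rₐ)/2 = 2e+08 m, vₚ = √(GM (2/rₚ − 1/a)) = √(3.986e+16 · (2/8e+07 − 1/2e+08)) m/s ≈ 2.823e+04 m/s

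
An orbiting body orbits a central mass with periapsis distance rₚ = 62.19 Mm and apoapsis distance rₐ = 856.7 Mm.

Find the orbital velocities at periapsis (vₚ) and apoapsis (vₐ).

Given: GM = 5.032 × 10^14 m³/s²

Convert to SI: rₚ = 62.19 Mm = 6.219e+07 m; rₐ = 856.7 Mm = 8.567e+08 m.
Use the vis-viva equation v² = GM(2/r − 1/a) with a = (rₚ + rₐ)/2 = (6.219e+07 + 8.567e+08)/2 = 4.59445e+08 m.
vₚ = √(GM · (2/rₚ − 1/a)) = √(5.032e+14 · (2/6.219e+07 − 1/4.59445e+08)) m/s ≈ 3884 m/s = 3.884 km/s.
vₐ = √(GM · (2/rₐ − 1/a)) = √(5.032e+14 · (2/8.567e+08 − 1/4.59445e+08)) m/s ≈ 282 m/s = 282 m/s.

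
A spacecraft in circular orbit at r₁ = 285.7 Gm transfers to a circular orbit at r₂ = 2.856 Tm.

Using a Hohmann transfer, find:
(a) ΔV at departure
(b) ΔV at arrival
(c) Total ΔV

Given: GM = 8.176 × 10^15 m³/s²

Convert to SI: r₁ = 285.7 Gm = 2.857e+11 m; r₂ = 2.856 Tm = 2.856e+12 m.
Transfer semi-major axis: a_t = (r₁ + r₂)/2 = (2.857e+11 + 2.856e+12)/2 = 1.57085e+12 m.
Circular speeds: v₁ = √(GM/r₁) = 169.167 m/s, v₂ = √(GM/r₂) = 53.5046 m/s.
Transfer speeds (vis-viva v² = GM(2/r − 1/a_t)): v₁ᵗ = 228.101 m/s, v₂ᵗ = 22.8181 m/s.
(a) ΔV₁ = |v₁ᵗ − v₁| ≈ 58.93 m/s = 58.93 m/s.
(b) ΔV₂ = |v₂ − v₂ᵗ| ≈ 30.69 m/s = 30.69 m/s.
(c) ΔV_total = ΔV₁ + ΔV₂ ≈ 89.62 m/s = 89.62 m/s.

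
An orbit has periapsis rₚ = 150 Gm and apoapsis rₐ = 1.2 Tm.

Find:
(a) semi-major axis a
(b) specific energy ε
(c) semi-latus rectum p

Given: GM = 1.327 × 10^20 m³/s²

Convert to SI: rₚ = 150 Gm = 1.5e+11 m; rₐ = 1.2 Tm = 1.2e+12 m.
(a) a = (rₚ + rₐ)/2 = (1.5e+11 + 1.2e+12)/2 ≈ 6.75e+11 m
(b) With a = (rₚ + rₐ)/2 = 6.75e+11 m, ε = −GM/(2a) = −1.327e+20/(2 · 6.75e+11) J/kg ≈ -9.83e+07 J/kg
(c) From a = (rₚ + rₐ)/2 = 6.75e+11 m and e = (rₐ − rₚ)/(rₐ + rₚ) = 0.777778, p = a(1 − e²) = 6.75e+11 · (1 − (0.777778)²) ≈ 2.667e+11 m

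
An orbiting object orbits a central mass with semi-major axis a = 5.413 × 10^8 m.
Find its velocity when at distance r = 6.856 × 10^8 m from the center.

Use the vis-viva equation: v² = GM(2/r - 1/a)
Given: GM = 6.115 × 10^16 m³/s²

Vis-viva: v = √(GM · (2/r − 1/a)).
2/r − 1/a = 2/6.856e+08 − 1/5.413e+08 = 1.06975e-09 m⁻¹.
v = √(6.115e+16 · 1.06975e-09) m/s ≈ 8088 m/s = 8.088 km/s.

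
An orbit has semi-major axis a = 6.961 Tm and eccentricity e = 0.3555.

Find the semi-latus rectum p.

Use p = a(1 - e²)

Convert to SI: a = 6.961 Tm = 6.961e+12 m.
p = a (1 − e²).
p = 6.961e+12 · (1 − (0.3555)²) = 6.961e+12 · 0.87362 ≈ 6.081e+12 m = 6.081 Tm.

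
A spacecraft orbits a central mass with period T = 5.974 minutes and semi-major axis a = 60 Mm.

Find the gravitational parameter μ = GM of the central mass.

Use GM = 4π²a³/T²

Convert to SI: T = 5.974 minutes = 358.44 s; a = 60 Mm = 6e+07 m.
GM = 4π² · a³ / T².
GM = 4π² · (6e+07)³ / (358.44)² m³/s² ≈ 6.637e+19 m³/s² = 6.637 × 10^19 m³/s².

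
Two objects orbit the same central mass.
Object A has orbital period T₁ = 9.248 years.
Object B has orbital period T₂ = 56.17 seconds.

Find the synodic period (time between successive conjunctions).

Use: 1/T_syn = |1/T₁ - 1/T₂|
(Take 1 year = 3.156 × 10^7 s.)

Convert to SI: T₁ = 9.248 years = 2.91867e+08 s.
T_syn = |T₁ · T₂ / (T₁ − T₂)|.
T_syn = |2.91867e+08 · 56.17 / (2.91867e+08 − 56.17)| s ≈ 56.17 s = 56.17 seconds.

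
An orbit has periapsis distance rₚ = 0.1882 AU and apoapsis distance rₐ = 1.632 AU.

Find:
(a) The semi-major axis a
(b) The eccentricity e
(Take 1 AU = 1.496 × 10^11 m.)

Convert to SI: rₚ = 0.1882 AU = 2.81547e+10 m; rₐ = 1.632 AU = 2.44147e+11 m.
(a) a = (rₚ + rₐ) / 2 = (2.81547e+10 + 2.44147e+11) / 2 ≈ 1.362e+11 m = 0.9101 AU.
(b) e = (rₐ − rₚ) / (rₐ + rₚ) = (2.44147e+11 − 2.81547e+10) / (2.44147e+11 + 2.81547e+10) ≈ 0.7932.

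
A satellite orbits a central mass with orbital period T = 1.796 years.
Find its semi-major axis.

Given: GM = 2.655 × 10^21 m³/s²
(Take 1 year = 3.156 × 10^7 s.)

Convert to SI: T = 1.796 years = 5.66818e+07 s.
Invert Kepler's third law: a = (GM · T² / (4π²))^(1/3).
Substituting T = 5.66818e+07 s and GM = 2.655e+21 m³/s²:
a = (2.655e+21 · (5.66818e+07)² / (4π²))^(1/3) m
a ≈ 6.001e+11 m = 600.1 Gm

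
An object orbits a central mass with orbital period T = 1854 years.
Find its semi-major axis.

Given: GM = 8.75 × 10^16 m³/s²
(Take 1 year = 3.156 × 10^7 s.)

Convert to SI: T = 1854 years = 5.85122e+10 s.
Invert Kepler's third law: a = (GM · T² / (4π²))^(1/3).
Substituting T = 5.85122e+10 s and GM = 8.75e+16 m³/s²:
a = (8.75e+16 · (5.85122e+10)² / (4π²))^(1/3) m
a ≈ 1.965e+12 m = 1.965 Tm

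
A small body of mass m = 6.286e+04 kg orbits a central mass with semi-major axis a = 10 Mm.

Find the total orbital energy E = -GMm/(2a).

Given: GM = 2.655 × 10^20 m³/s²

Convert to SI: a = 10 Mm = 1e+07 m.
E = −GMm / (2a).
E = −2.655e+20 · 6.286e+04 / (2 · 1e+07) J ≈ -8.345e+17 J = -834.5 PJ.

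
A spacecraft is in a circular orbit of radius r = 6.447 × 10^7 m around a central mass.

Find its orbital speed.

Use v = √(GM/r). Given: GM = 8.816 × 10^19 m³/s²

For a circular orbit, gravity supplies the centripetal force, so v = √(GM / r).
v = √(8.816e+19 / 6.447e+07) m/s ≈ 1.169e+06 m/s = 1169 km/s.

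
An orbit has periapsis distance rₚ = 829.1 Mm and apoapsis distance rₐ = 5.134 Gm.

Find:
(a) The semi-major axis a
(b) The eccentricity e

Convert to SI: rₚ = 829.1 Mm = 8.291e+08 m; rₐ = 5.134 Gm = 5.134e+09 m.
(a) a = (rₚ + rₐ) / 2 = (8.291e+08 + 5.134e+09) / 2 ≈ 2.982e+09 m = 2.982 Gm.
(b) e = (rₐ − rₚ) / (rₐ + rₚ) = (5.134e+09 − 8.291e+08) / (5.134e+09 + 8.291e+08) ≈ 0.7219.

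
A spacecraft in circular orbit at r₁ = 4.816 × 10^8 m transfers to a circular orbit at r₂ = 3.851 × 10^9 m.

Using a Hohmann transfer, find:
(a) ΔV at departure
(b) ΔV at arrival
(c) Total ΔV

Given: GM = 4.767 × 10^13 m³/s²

Transfer semi-major axis: a_t = (r₁ + r₂)/2 = (4.816e+08 + 3.851e+09)/2 = 2.1663e+09 m.
Circular speeds: v₁ = √(GM/r₁) = 314.615 m/s, v₂ = √(GM/r₂) = 111.259 m/s.
Transfer speeds (vis-viva v² = GM(2/r − 1/a_t)): v₁ᵗ = 419.476 m/s, v₂ᵗ = 52.459 m/s.
(a) ΔV₁ = |v₁ᵗ − v₁| ≈ 104.9 m/s = 104.9 m/s.
(b) ΔV₂ = |v₂ − v₂ᵗ| ≈ 58.8 m/s = 58.8 m/s.
(c) ΔV_total = ΔV₁ + ΔV₂ ≈ 163.7 m/s = 163.7 m/s.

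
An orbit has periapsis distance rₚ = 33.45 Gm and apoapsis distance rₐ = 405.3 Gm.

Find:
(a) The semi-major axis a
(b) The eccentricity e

Convert to SI: rₚ = 33.45 Gm = 3.345e+10 m; rₐ = 405.3 Gm = 4.053e+11 m.
(a) a = (rₚ + rₐ) / 2 = (3.345e+10 + 4.053e+11) / 2 ≈ 2.194e+11 m = 219.4 Gm.
(b) e = (rₐ − rₚ) / (rₐ + rₚ) = (4.053e+11 − 3.345e+10) / (4.053e+11 + 3.345e+10) ≈ 0.8475.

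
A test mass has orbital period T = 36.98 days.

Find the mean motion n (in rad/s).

Convert to SI: T = 36.98 days = 3.19507e+06 s.
n = 2π / T.
n = 2π / 3.19507e+06 s ≈ 1.967e-06 rad/s.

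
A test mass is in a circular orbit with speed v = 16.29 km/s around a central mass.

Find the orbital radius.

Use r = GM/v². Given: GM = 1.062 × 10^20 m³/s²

Convert to SI: v = 16.29 km/s = 16290 m/s.
For a circular orbit, v² = GM / r, so r = GM / v².
r = 1.062e+20 / (16290)² m ≈ 4.002e+11 m = 400.2 Gm.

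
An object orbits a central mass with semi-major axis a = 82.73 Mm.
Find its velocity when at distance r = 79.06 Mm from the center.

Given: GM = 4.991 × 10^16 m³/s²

Convert to SI: a = 82.73 Mm = 8.273e+07 m; r = 79.06 Mm = 7.906e+07 m.
Vis-viva: v = √(GM · (2/r − 1/a)).
2/r − 1/a = 2/7.906e+07 − 1/8.273e+07 = 1.32097e-08 m⁻¹.
v = √(4.991e+16 · 1.32097e-08) m/s ≈ 2.568e+04 m/s = 25.68 km/s.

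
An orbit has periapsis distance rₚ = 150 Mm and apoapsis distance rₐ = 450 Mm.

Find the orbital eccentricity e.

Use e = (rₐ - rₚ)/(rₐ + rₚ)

Convert to SI: rₚ = 150 Mm = 1.5e+08 m; rₐ = 450 Mm = 4.5e+08 m.
e = (rₐ − rₚ) / (rₐ + rₚ).
e = (4.5e+08 − 1.5e+08) / (4.5e+08 + 1.5e+08) = 3e+08 / 6e+08 ≈ 0.5.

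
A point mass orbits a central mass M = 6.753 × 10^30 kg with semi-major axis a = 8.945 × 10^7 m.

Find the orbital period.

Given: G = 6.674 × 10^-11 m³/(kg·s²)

GM = G · M = 6.674e-11 · 6.753e+30 = 4.50695e+20 m³/s².
Kepler's third law: T = 2π √(a³ / GM).
Substituting a = 8.945e+07 m and GM = 4.50695e+20 m³/s²:
T = 2π √((8.945e+07)³ / 4.50695e+20) s
T ≈ 250.4 s = 4.173 minutes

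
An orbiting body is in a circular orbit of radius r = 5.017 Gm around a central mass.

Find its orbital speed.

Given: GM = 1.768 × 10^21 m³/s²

Convert to SI: r = 5.017 Gm = 5.017e+09 m.
For a circular orbit, gravity supplies the centripetal force, so v = √(GM / r).
v = √(1.768e+21 / 5.017e+09) m/s ≈ 5.936e+05 m/s = 593.6 km/s.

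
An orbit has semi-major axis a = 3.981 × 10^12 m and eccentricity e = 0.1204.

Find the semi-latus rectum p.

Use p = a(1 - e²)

p = a (1 − e²).
p = 3.981e+12 · (1 − (0.1204)²) = 3.981e+12 · 0.985504 ≈ 3.923e+12 m = 3.923 × 10^12 m.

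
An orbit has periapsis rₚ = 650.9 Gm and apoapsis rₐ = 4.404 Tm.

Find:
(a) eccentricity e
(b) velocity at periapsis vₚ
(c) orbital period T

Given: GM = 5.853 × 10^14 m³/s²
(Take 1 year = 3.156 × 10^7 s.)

Convert to SI: rₚ = 650.9 Gm = 6.509e+11 m; rₐ = 4.404 Tm = 4.404e+12 m.
(a) e = (rₐ − rₚ)/(rₐ + rₚ) = (4.404e+12 − 6.509e+11)/(4.404e+12 + 6.509e+11) ≈ 0.7425
(b) With a = (rₚ + rₐ)/2 = 2.52745e+12 m, vₚ = √(GM (2/rₚ − 1/a)) = √(5.853e+14 · (2/6.509e+11 − 1/2.52745e+12)) m/s ≈ 39.58 m/s
(c) With a = (rₚ + rₐ)/2 = 2.52745e+12 m, T = 2π √(a³/GM) = 2π √((2.52745e+12)³/5.853e+14) s ≈ 1.044e+12 s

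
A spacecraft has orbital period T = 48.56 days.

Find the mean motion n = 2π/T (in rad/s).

Convert to SI: T = 48.56 days = 4.19558e+06 s.
n = 2π / T.
n = 2π / 4.19558e+06 s ≈ 1.498e-06 rad/s.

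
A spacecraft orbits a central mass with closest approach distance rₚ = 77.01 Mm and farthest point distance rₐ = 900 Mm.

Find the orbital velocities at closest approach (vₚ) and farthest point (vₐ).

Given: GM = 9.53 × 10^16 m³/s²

Convert to SI: rₚ = 77.01 Mm = 7.701e+07 m; rₐ = 900 Mm = 9e+08 m.
Use the vis-viva equation v² = GM(2/r − 1/a) with a = (rₚ + rₐ)/2 = (7.701e+07 + 9e+08)/2 = 4.88505e+08 m.
vₚ = √(GM · (2/rₚ − 1/a)) = √(9.53e+16 · (2/7.701e+07 − 1/4.88505e+08)) m/s ≈ 4.775e+04 m/s = 47.75 km/s.
vₐ = √(GM · (2/rₐ − 1/a)) = √(9.53e+16 · (2/9e+08 − 1/4.88505e+08)) m/s ≈ 4086 m/s = 4.086 km/s.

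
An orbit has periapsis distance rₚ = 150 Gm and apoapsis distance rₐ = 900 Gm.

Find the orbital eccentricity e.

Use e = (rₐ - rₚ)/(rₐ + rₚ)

Convert to SI: rₚ = 150 Gm = 1.5e+11 m; rₐ = 900 Gm = 9e+11 m.
e = (rₐ − rₚ) / (rₐ + rₚ).
e = (9e+11 − 1.5e+11) / (9e+11 + 1.5e+11) = 7.5e+11 / 1.05e+12 ≈ 0.7143.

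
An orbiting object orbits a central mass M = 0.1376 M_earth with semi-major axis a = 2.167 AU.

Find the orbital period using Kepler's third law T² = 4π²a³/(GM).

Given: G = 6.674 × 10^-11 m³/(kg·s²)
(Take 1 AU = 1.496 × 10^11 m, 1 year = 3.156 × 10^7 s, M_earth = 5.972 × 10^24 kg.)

Convert to SI: a = 2.167 AU = 3.24183e+11 m; M = 0.1376 M_earth = 8.21747e+23 kg.
GM = G · M = 6.674e-11 · 8.21747e+23 = 5.48434e+13 m³/s².
Kepler's third law: T = 2π √(a³ / GM).
Substituting a = 3.24183e+11 m and GM = 5.48434e+13 m³/s²:
T = 2π √((3.24183e+11)³ / 5.48434e+13) s
T ≈ 1.566e+11 s = 4962 years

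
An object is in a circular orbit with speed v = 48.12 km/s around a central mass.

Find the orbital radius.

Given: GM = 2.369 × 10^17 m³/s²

Convert to SI: v = 48.12 km/s = 48120 m/s.
For a circular orbit, v² = GM / r, so r = GM / v².
r = 2.369e+17 / (48120)² m ≈ 1.023e+08 m = 102.3 Mm.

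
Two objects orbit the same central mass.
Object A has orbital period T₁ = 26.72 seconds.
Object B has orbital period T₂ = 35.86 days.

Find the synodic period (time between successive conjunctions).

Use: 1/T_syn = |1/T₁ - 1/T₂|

Convert to SI: T₂ = 35.86 days = 3.0983e+06 s.
T_syn = |T₁ · T₂ / (T₁ − T₂)|.
T_syn = |26.72 · 3.0983e+06 / (26.72 − 3.0983e+06)| s ≈ 26.72 s = 26.72 seconds.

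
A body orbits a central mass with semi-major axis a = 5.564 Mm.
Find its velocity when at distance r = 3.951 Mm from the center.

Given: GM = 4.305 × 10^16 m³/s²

Convert to SI: a = 5.564 Mm = 5.564e+06 m; r = 3.951 Mm = 3.951e+06 m.
Vis-viva: v = √(GM · (2/r − 1/a)).
2/r − 1/a = 2/3.951e+06 − 1/5.564e+06 = 3.26474e-07 m⁻¹.
v = √(4.305e+16 · 3.26474e-07) m/s ≈ 1.186e+05 m/s = 118.6 km/s.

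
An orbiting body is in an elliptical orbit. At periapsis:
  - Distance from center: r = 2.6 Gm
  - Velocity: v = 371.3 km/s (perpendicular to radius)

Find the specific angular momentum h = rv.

Convert to SI: r = 2.6 Gm = 2.6e+09 m; v = 371.3 km/s = 371300 m/s.
With v perpendicular to r, h = r · v.
h = 2.6e+09 · 371300 m²/s ≈ 9.654e+14 m²/s.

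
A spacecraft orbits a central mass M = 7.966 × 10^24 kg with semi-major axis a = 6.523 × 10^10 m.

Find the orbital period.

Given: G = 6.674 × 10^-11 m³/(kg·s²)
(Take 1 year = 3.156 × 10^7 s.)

GM = G · M = 6.674e-11 · 7.966e+24 = 5.31651e+14 m³/s².
Kepler's third law: T = 2π √(a³ / GM).
Substituting a = 6.523e+10 m and GM = 5.31651e+14 m³/s²:
T = 2π √((6.523e+10)³ / 5.31651e+14) s
T ≈ 4.54e+09 s = 143.8 years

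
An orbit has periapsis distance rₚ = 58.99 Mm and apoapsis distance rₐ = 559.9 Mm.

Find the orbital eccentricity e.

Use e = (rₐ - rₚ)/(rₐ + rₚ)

Convert to SI: rₚ = 58.99 Mm = 5.899e+07 m; rₐ = 559.9 Mm = 5.599e+08 m.
e = (rₐ − rₚ) / (rₐ + rₚ).
e = (5.599e+08 − 5.899e+07) / (5.599e+08 + 5.899e+07) = 5.0091e+08 / 6.1889e+08 ≈ 0.8094.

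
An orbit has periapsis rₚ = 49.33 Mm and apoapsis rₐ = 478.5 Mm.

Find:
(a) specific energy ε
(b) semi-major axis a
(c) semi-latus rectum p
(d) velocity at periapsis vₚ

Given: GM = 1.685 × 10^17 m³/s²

Convert to SI: rₚ = 49.33 Mm = 4.933e+07 m; rₐ = 478.5 Mm = 4.785e+08 m.
(a) With a = (rₚ + rₐ)/2 = 2.63915e+08 m, ε = −GM/(2a) = −1.685e+17/(2 · 2.63915e+08) J/kg ≈ -3.192e+08 J/kg
(b) a = (rₚ + rₐ)/2 = (4.933e+07 + 4.785e+08)/2 ≈ 2.639e+08 m
(c) From a = (rₚ + rₐ)/2 = 2.63915e+08 m and e = (rₐ − rₚ)/(rₐ + rₚ) = 0.813084, p = a(1 − e²) = 2.63915e+08 · (1 − (0.813084)²) ≈ 8.944e+07 m
(d) With a = (rₚ + rₐ)/2 = 2.63915e+08 m, vₚ = √(GM (2/rₚ − 1/a)) = √(1.685e+17 · (2/4.933e+07 − 1/2.63915e+08)) m/s ≈ 7.87e+04 m/s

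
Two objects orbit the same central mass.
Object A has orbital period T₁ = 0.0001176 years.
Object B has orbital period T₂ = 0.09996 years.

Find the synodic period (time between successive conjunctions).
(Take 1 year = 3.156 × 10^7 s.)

Convert to SI: T₁ = 0.0001176 years = 3711.46 s; T₂ = 0.09996 years = 3.15474e+06 s.
T_syn = |T₁ · T₂ / (T₁ − T₂)|.
T_syn = |3711.46 · 3.15474e+06 / (3711.46 − 3.15474e+06)| s ≈ 3716 s = 0.0001177 years.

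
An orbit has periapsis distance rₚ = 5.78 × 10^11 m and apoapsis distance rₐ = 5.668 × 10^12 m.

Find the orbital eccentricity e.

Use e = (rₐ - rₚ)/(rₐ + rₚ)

e = (rₐ − rₚ) / (rₐ + rₚ).
e = (5.668e+12 − 5.78e+11) / (5.668e+12 + 5.78e+11) = 5.09e+12 / 6.246e+12 ≈ 0.8149.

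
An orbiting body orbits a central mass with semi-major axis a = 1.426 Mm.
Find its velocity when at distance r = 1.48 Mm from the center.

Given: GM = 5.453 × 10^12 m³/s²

Convert to SI: a = 1.426 Mm = 1.426e+06 m; r = 1.48 Mm = 1.48e+06 m.
Vis-viva: v = √(GM · (2/r − 1/a)).
2/r − 1/a = 2/1.48e+06 − 1/1.426e+06 = 6.50089e-07 m⁻¹.
v = √(5.453e+12 · 6.50089e-07) m/s ≈ 1883 m/s = 1.883 km/s.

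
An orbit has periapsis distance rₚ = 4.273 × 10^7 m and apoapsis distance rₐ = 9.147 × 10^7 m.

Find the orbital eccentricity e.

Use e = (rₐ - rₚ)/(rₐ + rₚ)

e = (rₐ − rₚ) / (rₐ + rₚ).
e = (9.147e+07 − 4.273e+07) / (9.147e+07 + 4.273e+07) = 4.874e+07 / 1.342e+08 ≈ 0.3632.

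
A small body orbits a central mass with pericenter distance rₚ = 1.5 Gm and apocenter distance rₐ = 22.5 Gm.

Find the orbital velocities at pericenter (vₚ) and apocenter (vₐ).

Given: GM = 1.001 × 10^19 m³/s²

Convert to SI: rₚ = 1.5 Gm = 1.5e+09 m; rₐ = 22.5 Gm = 2.25e+10 m.
Use the vis-viva equation v² = GM(2/r − 1/a) with a = (rₚ + rₐ)/2 = (1.5e+09 + 2.25e+10)/2 = 1.2e+10 m.
vₚ = √(GM · (2/rₚ − 1/a)) = √(1.001e+19 · (2/1.5e+09 − 1/1.2e+10)) m/s ≈ 1.119e+05 m/s = 111.9 km/s.
vₐ = √(GM · (2/rₐ − 1/a)) = √(1.001e+19 · (2/2.25e+10 − 1/1.2e+10)) m/s ≈ 7457 m/s = 7.457 km/s.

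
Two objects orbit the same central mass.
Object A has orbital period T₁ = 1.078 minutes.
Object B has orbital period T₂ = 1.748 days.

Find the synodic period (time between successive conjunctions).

Convert to SI: T₁ = 1.078 minutes = 64.68 s; T₂ = 1.748 days = 151027 s.
T_syn = |T₁ · T₂ / (T₁ − T₂)|.
T_syn = |64.68 · 151027 / (64.68 − 151027)| s ≈ 64.71 s = 1.078 minutes.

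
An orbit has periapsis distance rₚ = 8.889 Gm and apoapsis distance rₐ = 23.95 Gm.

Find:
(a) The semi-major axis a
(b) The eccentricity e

Convert to SI: rₚ = 8.889 Gm = 8.889e+09 m; rₐ = 23.95 Gm = 2.395e+10 m.
(a) a = (rₚ + rₐ) / 2 = (8.889e+09 + 2.395e+10) / 2 ≈ 1.642e+10 m = 16.42 Gm.
(b) e = (rₐ − rₚ) / (rₐ + rₚ) = (2.395e+10 − 8.889e+09) / (2.395e+10 + 8.889e+09) ≈ 0.4586.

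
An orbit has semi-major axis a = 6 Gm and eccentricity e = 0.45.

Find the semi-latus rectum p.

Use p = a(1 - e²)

Convert to SI: a = 6 Gm = 6e+09 m.
p = a (1 − e²).
p = 6e+09 · (1 − (0.45)²) = 6e+09 · 0.7975 ≈ 4.785e+09 m = 4.785 Gm.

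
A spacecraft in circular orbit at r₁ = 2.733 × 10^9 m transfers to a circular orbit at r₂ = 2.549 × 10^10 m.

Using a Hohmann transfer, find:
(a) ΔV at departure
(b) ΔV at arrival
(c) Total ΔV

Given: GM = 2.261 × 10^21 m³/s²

Transfer semi-major axis: a_t = (r₁ + r₂)/2 = (2.733e+09 + 2.549e+10)/2 = 1.41115e+10 m.
Circular speeds: v₁ = √(GM/r₁) = 909558 m/s, v₂ = √(GM/r₂) = 297828 m/s.
Transfer speeds (vis-viva v² = GM(2/r − 1/a_t)): v₁ᵗ = 1.22244e+06 m/s, v₂ᵗ = 131069 m/s.
(a) ΔV₁ = |v₁ᵗ − v₁| ≈ 3.129e+05 m/s = 312.9 km/s.
(b) ΔV₂ = |v₂ − v₂ᵗ| ≈ 1.668e+05 m/s = 166.8 km/s.
(c) ΔV_total = ΔV₁ + ΔV₂ ≈ 4.796e+05 m/s = 479.6 km/s.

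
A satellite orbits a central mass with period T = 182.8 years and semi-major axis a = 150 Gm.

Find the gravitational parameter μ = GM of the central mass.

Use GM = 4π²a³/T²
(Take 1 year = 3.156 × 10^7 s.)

Convert to SI: T = 182.8 years = 5.76917e+09 s; a = 150 Gm = 1.5e+11 m.
GM = 4π² · a³ / T².
GM = 4π² · (1.5e+11)³ / (5.76917e+09)² m³/s² ≈ 4.003e+15 m³/s² = 4.003 × 10^15 m³/s².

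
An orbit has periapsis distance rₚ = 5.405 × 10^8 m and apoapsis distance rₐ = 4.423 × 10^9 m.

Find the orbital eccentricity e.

e = (rₐ − rₚ) / (rₐ + rₚ).
e = (4.423e+09 − 5.405e+08) / (4.423e+09 + 5.405e+08) = 3.8825e+09 / 4.9635e+09 ≈ 0.7822.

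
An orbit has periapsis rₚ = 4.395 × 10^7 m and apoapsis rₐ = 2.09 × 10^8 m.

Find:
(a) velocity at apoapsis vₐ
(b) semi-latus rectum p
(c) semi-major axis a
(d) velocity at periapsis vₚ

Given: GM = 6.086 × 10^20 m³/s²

(a) With a = (rₚ + rₐ)/2 = 1.26475e+08 m, vₐ = √(GM (2/rₐ − 1/a)) = √(6.086e+20 · (2/2.09e+08 − 1/1.26475e+08)) m/s ≈ 1.006e+06 m/s
(b) From a = (rₚ + rₐ)/2 = 1.26475e+08 m and e = (rₐ − rₚ)/(rₐ + rₚ) = 0.6525, p = a(1 − e²) = 1.26475e+08 · (1 − (0.6525)²) ≈ 7.263e+07 m
(c) a = (rₚ + rₐ)/2 = (4.395e+07 + 2.09e+08)/2 ≈ 1.265e+08 m
(d) With a = (rₚ + rₐ)/2 = 1.26475e+08 m, vₚ = √(GM (2/rₚ − 1/a)) = √(6.086e+20 · (2/4.395e+07 − 1/1.26475e+08)) m/s ≈ 4.784e+06 m/s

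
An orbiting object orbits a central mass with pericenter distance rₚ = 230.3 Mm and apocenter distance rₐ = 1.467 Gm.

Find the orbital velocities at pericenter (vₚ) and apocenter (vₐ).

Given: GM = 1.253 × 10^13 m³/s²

Convert to SI: rₚ = 230.3 Mm = 2.303e+08 m; rₐ = 1.467 Gm = 1.467e+09 m.
Use the vis-viva equation v² = GM(2/r − 1/a) with a = (rₚ + rₐ)/2 = (2.303e+08 + 1.467e+09)/2 = 8.4865e+08 m.
vₚ = √(GM · (2/rₚ − 1/a)) = √(1.253e+13 · (2/2.303e+08 − 1/8.4865e+08)) m/s ≈ 306.7 m/s = 306.7 m/s.
vₐ = √(GM · (2/rₐ − 1/a)) = √(1.253e+13 · (2/1.467e+09 − 1/8.4865e+08)) m/s ≈ 48.14 m/s = 48.14 m/s.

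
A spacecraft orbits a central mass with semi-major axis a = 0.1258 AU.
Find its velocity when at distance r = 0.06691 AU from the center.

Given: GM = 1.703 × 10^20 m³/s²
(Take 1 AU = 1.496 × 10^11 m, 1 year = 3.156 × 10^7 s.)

Convert to SI: a = 0.1258 AU = 1.88197e+10 m; r = 0.06691 AU = 1.00097e+10 m.
Vis-viva: v = √(GM · (2/r − 1/a)).
2/r − 1/a = 2/1.00097e+10 − 1/1.88197e+10 = 1.4667e-10 m⁻¹.
v = √(1.703e+20 · 1.4667e-10) m/s ≈ 1.58e+05 m/s = 33.34 AU/year.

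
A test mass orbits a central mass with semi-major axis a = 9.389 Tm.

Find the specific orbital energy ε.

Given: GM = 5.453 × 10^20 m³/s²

Convert to SI: a = 9.389 Tm = 9.389e+12 m.
ε = −GM / (2a).
ε = −5.453e+20 / (2 · 9.389e+12) J/kg ≈ -2.904e+07 J/kg = -29.04 MJ/kg.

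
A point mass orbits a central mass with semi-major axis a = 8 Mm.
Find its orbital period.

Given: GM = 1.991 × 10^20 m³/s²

Convert to SI: a = 8 Mm = 8e+06 m.
Kepler's third law: T = 2π √(a³ / GM).
Substituting a = 8e+06 m and GM = 1.991e+20 m³/s²:
T = 2π √((8e+06)³ / 1.991e+20) s
T ≈ 10.08 s = 10.08 seconds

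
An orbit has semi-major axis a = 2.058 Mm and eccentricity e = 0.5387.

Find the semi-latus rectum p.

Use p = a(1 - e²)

Convert to SI: a = 2.058 Mm = 2.058e+06 m.
p = a (1 − e²).
p = 2.058e+06 · (1 − (0.5387)²) = 2.058e+06 · 0.709802 ≈ 1.461e+06 m = 1.461 Mm.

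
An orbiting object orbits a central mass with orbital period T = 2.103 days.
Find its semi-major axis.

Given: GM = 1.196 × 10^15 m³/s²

Convert to SI: T = 2.103 days = 181699 s.
Invert Kepler's third law: a = (GM · T² / (4π²))^(1/3).
Substituting T = 181699 s and GM = 1.196e+15 m³/s²:
a = (1.196e+15 · (181699)² / (4π²))^(1/3) m
a ≈ 1e+08 m = 100 Mm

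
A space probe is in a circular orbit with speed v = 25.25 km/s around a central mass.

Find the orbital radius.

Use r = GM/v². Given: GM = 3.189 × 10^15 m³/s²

Convert to SI: v = 25.25 km/s = 25250 m/s.
For a circular orbit, v² = GM / r, so r = GM / v².
r = 3.189e+15 / (25250)² m ≈ 5.002e+06 m = 5.002 Mm.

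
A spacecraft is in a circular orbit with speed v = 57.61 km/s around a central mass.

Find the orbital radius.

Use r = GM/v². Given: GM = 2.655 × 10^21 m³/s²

Convert to SI: v = 57.61 km/s = 57610 m/s.
For a circular orbit, v² = GM / r, so r = GM / v².
r = 2.655e+21 / (57610)² m ≈ 8e+11 m = 800 Gm.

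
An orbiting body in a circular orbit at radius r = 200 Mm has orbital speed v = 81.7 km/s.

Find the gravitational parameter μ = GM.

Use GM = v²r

Convert to SI: r = 200 Mm = 2e+08 m; v = 81.7 km/s = 81700 m/s.
For a circular orbit v² = GM/r, so GM = v² · r.
GM = (81700)² · 2e+08 m³/s² ≈ 1.335e+18 m³/s² = 1.335 × 10^18 m³/s².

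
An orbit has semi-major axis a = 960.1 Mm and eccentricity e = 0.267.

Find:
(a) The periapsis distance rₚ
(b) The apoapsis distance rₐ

Convert to SI: a = 960.1 Mm = 9.601e+08 m.
(a) rₚ = a(1 − e) = 9.601e+08 · (1 − 0.267) = 9.601e+08 · 0.733 ≈ 7.038e+08 m = 703.8 Mm.
(b) rₐ = a(1 + e) = 9.601e+08 · (1 + 0.267) = 9.601e+08 · 1.267 ≈ 1.216e+09 m = 1.216 Gm.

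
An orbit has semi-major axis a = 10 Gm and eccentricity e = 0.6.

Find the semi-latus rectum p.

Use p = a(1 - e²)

Convert to SI: a = 10 Gm = 1e+10 m.
p = a (1 − e²).
p = 1e+10 · (1 − (0.6)²) = 1e+10 · 0.64 ≈ 6.4e+09 m = 6.4 Gm.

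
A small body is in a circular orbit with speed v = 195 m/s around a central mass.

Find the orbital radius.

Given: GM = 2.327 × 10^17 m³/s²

For a circular orbit, v² = GM / r, so r = GM / v².
r = 2.327e+17 / (195)² m ≈ 6.12e+12 m = 6.12 Tm.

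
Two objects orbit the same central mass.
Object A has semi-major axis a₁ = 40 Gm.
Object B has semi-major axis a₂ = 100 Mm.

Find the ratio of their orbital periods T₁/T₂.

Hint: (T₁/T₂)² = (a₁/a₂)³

Convert to SI: a₁ = 40 Gm = 4e+10 m; a₂ = 100 Mm = 1e+08 m.
From Kepler's third law, (T₁/T₂)² = (a₁/a₂)³, so T₁/T₂ = (a₁/a₂)^(3/2).
a₁/a₂ = 4e+10 / 1e+08 = 400.
T₁/T₂ = (400)^(3/2) ≈ 8000.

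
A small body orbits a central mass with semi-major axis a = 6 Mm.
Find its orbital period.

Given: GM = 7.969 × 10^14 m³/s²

Convert to SI: a = 6 Mm = 6e+06 m.
Kepler's third law: T = 2π √(a³ / GM).
Substituting a = 6e+06 m and GM = 7.969e+14 m³/s²:
T = 2π √((6e+06)³ / 7.969e+14) s
T ≈ 3271 s = 54.52 minutes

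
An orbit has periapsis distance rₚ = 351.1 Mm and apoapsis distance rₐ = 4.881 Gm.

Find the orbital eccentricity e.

Convert to SI: rₚ = 351.1 Mm = 3.511e+08 m; rₐ = 4.881 Gm = 4.881e+09 m.
e = (rₐ − rₚ) / (rₐ + rₚ).
e = (4.881e+09 − 3.511e+08) / (4.881e+09 + 3.511e+08) = 4.5299e+09 / 5.2321e+09 ≈ 0.8658.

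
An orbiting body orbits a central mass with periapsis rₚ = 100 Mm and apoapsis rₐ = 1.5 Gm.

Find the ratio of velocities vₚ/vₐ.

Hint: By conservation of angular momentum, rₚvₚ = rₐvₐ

Convert to SI: rₚ = 100 Mm = 1e+08 m; rₐ = 1.5 Gm = 1.5e+09 m.
Conservation of angular momentum gives rₚvₚ = rₐvₐ, so vₚ/vₐ = rₐ/rₚ.
vₚ/vₐ = 1.5e+09 / 1e+08 ≈ 15.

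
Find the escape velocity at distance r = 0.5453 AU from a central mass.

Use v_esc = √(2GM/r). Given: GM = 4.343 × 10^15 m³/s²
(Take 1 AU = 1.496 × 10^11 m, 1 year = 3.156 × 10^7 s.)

Convert to SI: r = 0.5453 AU = 8.15769e+10 m.
Escape velocity comes from setting total energy to zero: ½v² − GM/r = 0 ⇒ v_esc = √(2GM / r).
v_esc = √(2 · 4.343e+15 / 8.15769e+10) m/s ≈ 326.3 m/s = 0.06884 AU/year.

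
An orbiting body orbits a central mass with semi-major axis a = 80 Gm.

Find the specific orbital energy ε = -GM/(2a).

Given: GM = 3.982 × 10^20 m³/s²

Convert to SI: a = 80 Gm = 8e+10 m.
ε = −GM / (2a).
ε = −3.982e+20 / (2 · 8e+10) J/kg ≈ -2.489e+09 J/kg = -2.489 GJ/kg.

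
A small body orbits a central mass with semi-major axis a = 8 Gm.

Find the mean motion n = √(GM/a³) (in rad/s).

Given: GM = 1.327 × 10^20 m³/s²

Convert to SI: a = 8 Gm = 8e+09 m.
n = √(GM / a³).
n = √(1.327e+20 / (8e+09)³) rad/s ≈ 1.61e-05 rad/s.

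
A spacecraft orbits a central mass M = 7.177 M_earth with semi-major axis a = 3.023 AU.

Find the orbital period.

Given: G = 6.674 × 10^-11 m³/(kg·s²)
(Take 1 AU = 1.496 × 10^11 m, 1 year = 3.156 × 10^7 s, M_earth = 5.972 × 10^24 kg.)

Convert to SI: a = 3.023 AU = 4.52241e+11 m; M = 7.177 M_earth = 4.2861e+25 kg.
GM = G · M = 6.674e-11 · 4.2861e+25 = 2.86055e+15 m³/s².
Kepler's third law: T = 2π √(a³ / GM).
Substituting a = 4.52241e+11 m and GM = 2.86055e+15 m³/s²:
T = 2π √((4.52241e+11)³ / 2.86055e+15) s
T ≈ 3.573e+10 s = 1132 years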